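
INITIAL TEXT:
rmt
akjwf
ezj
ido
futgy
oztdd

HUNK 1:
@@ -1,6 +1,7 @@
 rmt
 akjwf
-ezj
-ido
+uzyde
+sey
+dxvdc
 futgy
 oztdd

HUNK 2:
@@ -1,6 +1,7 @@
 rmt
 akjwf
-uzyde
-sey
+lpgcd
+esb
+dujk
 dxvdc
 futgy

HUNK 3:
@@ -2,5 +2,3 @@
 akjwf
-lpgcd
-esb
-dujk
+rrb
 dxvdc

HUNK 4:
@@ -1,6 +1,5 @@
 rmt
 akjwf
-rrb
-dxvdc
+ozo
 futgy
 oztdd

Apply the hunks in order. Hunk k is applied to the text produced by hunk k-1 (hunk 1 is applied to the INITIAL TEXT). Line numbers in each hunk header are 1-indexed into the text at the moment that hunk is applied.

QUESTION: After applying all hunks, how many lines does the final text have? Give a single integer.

Answer: 5

Derivation:
Hunk 1: at line 1 remove [ezj,ido] add [uzyde,sey,dxvdc] -> 7 lines: rmt akjwf uzyde sey dxvdc futgy oztdd
Hunk 2: at line 1 remove [uzyde,sey] add [lpgcd,esb,dujk] -> 8 lines: rmt akjwf lpgcd esb dujk dxvdc futgy oztdd
Hunk 3: at line 2 remove [lpgcd,esb,dujk] add [rrb] -> 6 lines: rmt akjwf rrb dxvdc futgy oztdd
Hunk 4: at line 1 remove [rrb,dxvdc] add [ozo] -> 5 lines: rmt akjwf ozo futgy oztdd
Final line count: 5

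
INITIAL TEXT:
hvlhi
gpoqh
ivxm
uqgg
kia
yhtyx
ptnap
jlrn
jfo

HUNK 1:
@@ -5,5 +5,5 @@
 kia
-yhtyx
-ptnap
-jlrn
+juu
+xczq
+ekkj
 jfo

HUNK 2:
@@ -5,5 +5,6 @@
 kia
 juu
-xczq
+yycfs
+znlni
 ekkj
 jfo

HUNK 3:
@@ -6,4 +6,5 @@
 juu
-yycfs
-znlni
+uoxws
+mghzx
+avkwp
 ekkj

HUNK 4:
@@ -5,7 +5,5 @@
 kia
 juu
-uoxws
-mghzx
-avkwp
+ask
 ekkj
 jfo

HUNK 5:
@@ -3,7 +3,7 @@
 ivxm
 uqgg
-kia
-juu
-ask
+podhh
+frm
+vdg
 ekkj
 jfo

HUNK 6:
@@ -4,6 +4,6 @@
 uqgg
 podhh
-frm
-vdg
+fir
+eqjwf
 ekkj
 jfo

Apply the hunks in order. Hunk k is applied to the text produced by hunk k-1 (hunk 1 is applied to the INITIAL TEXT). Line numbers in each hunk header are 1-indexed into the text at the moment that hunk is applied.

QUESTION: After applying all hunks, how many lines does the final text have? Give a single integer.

Answer: 9

Derivation:
Hunk 1: at line 5 remove [yhtyx,ptnap,jlrn] add [juu,xczq,ekkj] -> 9 lines: hvlhi gpoqh ivxm uqgg kia juu xczq ekkj jfo
Hunk 2: at line 5 remove [xczq] add [yycfs,znlni] -> 10 lines: hvlhi gpoqh ivxm uqgg kia juu yycfs znlni ekkj jfo
Hunk 3: at line 6 remove [yycfs,znlni] add [uoxws,mghzx,avkwp] -> 11 lines: hvlhi gpoqh ivxm uqgg kia juu uoxws mghzx avkwp ekkj jfo
Hunk 4: at line 5 remove [uoxws,mghzx,avkwp] add [ask] -> 9 lines: hvlhi gpoqh ivxm uqgg kia juu ask ekkj jfo
Hunk 5: at line 3 remove [kia,juu,ask] add [podhh,frm,vdg] -> 9 lines: hvlhi gpoqh ivxm uqgg podhh frm vdg ekkj jfo
Hunk 6: at line 4 remove [frm,vdg] add [fir,eqjwf] -> 9 lines: hvlhi gpoqh ivxm uqgg podhh fir eqjwf ekkj jfo
Final line count: 9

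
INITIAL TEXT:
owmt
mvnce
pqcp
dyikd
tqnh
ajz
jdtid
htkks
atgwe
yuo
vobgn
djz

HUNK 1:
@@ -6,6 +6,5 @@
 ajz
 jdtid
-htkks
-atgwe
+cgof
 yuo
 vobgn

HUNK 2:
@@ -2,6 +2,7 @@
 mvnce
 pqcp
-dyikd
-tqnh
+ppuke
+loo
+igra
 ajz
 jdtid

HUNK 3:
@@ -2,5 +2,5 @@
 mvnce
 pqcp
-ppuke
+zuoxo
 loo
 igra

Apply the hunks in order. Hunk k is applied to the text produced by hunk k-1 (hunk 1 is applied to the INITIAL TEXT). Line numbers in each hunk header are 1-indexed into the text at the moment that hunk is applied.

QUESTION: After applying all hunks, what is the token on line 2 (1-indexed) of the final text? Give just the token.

Answer: mvnce

Derivation:
Hunk 1: at line 6 remove [htkks,atgwe] add [cgof] -> 11 lines: owmt mvnce pqcp dyikd tqnh ajz jdtid cgof yuo vobgn djz
Hunk 2: at line 2 remove [dyikd,tqnh] add [ppuke,loo,igra] -> 12 lines: owmt mvnce pqcp ppuke loo igra ajz jdtid cgof yuo vobgn djz
Hunk 3: at line 2 remove [ppuke] add [zuoxo] -> 12 lines: owmt mvnce pqcp zuoxo loo igra ajz jdtid cgof yuo vobgn djz
Final line 2: mvnce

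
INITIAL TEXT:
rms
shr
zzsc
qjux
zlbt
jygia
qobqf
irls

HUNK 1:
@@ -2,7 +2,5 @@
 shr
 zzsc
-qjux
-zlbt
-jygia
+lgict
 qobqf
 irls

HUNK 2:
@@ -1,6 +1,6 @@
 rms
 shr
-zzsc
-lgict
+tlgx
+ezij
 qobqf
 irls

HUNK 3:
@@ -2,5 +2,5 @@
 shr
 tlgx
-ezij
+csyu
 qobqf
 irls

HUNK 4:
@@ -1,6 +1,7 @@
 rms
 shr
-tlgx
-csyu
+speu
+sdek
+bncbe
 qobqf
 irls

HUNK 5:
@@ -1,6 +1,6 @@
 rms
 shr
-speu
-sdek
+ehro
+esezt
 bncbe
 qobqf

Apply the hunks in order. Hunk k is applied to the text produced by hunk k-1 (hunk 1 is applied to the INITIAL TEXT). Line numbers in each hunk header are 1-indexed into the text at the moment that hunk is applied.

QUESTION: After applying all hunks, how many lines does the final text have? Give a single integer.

Answer: 7

Derivation:
Hunk 1: at line 2 remove [qjux,zlbt,jygia] add [lgict] -> 6 lines: rms shr zzsc lgict qobqf irls
Hunk 2: at line 1 remove [zzsc,lgict] add [tlgx,ezij] -> 6 lines: rms shr tlgx ezij qobqf irls
Hunk 3: at line 2 remove [ezij] add [csyu] -> 6 lines: rms shr tlgx csyu qobqf irls
Hunk 4: at line 1 remove [tlgx,csyu] add [speu,sdek,bncbe] -> 7 lines: rms shr speu sdek bncbe qobqf irls
Hunk 5: at line 1 remove [speu,sdek] add [ehro,esezt] -> 7 lines: rms shr ehro esezt bncbe qobqf irls
Final line count: 7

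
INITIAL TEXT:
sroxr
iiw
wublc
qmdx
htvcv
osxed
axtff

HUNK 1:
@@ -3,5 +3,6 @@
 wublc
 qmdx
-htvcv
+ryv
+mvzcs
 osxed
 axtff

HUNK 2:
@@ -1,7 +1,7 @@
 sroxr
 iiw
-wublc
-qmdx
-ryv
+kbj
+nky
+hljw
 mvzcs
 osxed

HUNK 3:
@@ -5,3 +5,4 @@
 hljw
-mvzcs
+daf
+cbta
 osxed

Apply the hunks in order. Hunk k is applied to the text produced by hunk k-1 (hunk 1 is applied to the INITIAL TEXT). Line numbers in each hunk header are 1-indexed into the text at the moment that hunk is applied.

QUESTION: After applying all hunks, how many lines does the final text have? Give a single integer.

Hunk 1: at line 3 remove [htvcv] add [ryv,mvzcs] -> 8 lines: sroxr iiw wublc qmdx ryv mvzcs osxed axtff
Hunk 2: at line 1 remove [wublc,qmdx,ryv] add [kbj,nky,hljw] -> 8 lines: sroxr iiw kbj nky hljw mvzcs osxed axtff
Hunk 3: at line 5 remove [mvzcs] add [daf,cbta] -> 9 lines: sroxr iiw kbj nky hljw daf cbta osxed axtff
Final line count: 9

Answer: 9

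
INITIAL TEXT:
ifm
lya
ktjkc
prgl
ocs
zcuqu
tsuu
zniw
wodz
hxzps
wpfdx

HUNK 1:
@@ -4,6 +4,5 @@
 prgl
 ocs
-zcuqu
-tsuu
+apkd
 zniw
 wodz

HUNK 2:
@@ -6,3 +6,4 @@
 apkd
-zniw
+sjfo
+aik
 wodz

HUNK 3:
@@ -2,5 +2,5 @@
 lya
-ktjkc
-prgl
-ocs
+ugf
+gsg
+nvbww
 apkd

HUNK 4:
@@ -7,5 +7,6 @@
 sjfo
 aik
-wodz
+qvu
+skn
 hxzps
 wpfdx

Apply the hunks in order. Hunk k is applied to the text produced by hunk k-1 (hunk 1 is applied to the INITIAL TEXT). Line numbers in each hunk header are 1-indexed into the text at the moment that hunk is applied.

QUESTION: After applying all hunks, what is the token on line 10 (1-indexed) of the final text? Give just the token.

Answer: skn

Derivation:
Hunk 1: at line 4 remove [zcuqu,tsuu] add [apkd] -> 10 lines: ifm lya ktjkc prgl ocs apkd zniw wodz hxzps wpfdx
Hunk 2: at line 6 remove [zniw] add [sjfo,aik] -> 11 lines: ifm lya ktjkc prgl ocs apkd sjfo aik wodz hxzps wpfdx
Hunk 3: at line 2 remove [ktjkc,prgl,ocs] add [ugf,gsg,nvbww] -> 11 lines: ifm lya ugf gsg nvbww apkd sjfo aik wodz hxzps wpfdx
Hunk 4: at line 7 remove [wodz] add [qvu,skn] -> 12 lines: ifm lya ugf gsg nvbww apkd sjfo aik qvu skn hxzps wpfdx
Final line 10: skn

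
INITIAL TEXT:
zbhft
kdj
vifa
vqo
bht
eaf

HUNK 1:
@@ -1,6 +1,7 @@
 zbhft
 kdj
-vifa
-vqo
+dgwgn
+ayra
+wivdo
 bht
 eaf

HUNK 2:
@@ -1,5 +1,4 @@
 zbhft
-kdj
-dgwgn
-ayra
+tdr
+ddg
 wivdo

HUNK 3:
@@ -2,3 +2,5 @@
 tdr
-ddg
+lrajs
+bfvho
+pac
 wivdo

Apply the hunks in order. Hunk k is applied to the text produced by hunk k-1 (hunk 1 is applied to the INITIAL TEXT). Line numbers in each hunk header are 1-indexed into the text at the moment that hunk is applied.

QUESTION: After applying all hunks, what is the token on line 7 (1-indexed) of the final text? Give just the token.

Hunk 1: at line 1 remove [vifa,vqo] add [dgwgn,ayra,wivdo] -> 7 lines: zbhft kdj dgwgn ayra wivdo bht eaf
Hunk 2: at line 1 remove [kdj,dgwgn,ayra] add [tdr,ddg] -> 6 lines: zbhft tdr ddg wivdo bht eaf
Hunk 3: at line 2 remove [ddg] add [lrajs,bfvho,pac] -> 8 lines: zbhft tdr lrajs bfvho pac wivdo bht eaf
Final line 7: bht

Answer: bht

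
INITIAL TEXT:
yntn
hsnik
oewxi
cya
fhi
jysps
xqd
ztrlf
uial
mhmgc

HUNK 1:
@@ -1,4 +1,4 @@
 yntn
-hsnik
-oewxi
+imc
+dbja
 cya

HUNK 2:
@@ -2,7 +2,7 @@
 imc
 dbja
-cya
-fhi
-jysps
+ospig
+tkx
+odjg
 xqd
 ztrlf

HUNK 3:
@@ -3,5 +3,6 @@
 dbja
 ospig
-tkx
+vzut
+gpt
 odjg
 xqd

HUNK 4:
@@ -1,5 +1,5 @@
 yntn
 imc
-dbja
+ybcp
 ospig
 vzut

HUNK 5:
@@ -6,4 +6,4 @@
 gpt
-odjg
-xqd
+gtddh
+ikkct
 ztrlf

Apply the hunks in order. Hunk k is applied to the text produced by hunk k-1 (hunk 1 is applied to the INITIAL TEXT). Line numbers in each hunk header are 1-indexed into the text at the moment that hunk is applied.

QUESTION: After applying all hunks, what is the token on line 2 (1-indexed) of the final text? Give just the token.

Hunk 1: at line 1 remove [hsnik,oewxi] add [imc,dbja] -> 10 lines: yntn imc dbja cya fhi jysps xqd ztrlf uial mhmgc
Hunk 2: at line 2 remove [cya,fhi,jysps] add [ospig,tkx,odjg] -> 10 lines: yntn imc dbja ospig tkx odjg xqd ztrlf uial mhmgc
Hunk 3: at line 3 remove [tkx] add [vzut,gpt] -> 11 lines: yntn imc dbja ospig vzut gpt odjg xqd ztrlf uial mhmgc
Hunk 4: at line 1 remove [dbja] add [ybcp] -> 11 lines: yntn imc ybcp ospig vzut gpt odjg xqd ztrlf uial mhmgc
Hunk 5: at line 6 remove [odjg,xqd] add [gtddh,ikkct] -> 11 lines: yntn imc ybcp ospig vzut gpt gtddh ikkct ztrlf uial mhmgc
Final line 2: imc

Answer: imc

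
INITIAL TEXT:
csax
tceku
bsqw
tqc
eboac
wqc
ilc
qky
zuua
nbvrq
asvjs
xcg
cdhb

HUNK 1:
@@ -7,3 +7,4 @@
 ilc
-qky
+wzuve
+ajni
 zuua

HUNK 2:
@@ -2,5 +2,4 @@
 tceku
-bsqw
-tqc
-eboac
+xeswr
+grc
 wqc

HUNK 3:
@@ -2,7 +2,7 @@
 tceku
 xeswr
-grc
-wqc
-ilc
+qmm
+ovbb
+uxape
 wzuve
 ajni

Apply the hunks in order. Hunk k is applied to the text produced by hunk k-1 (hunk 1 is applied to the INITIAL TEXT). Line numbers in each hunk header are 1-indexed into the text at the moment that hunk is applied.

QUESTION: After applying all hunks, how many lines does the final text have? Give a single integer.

Answer: 13

Derivation:
Hunk 1: at line 7 remove [qky] add [wzuve,ajni] -> 14 lines: csax tceku bsqw tqc eboac wqc ilc wzuve ajni zuua nbvrq asvjs xcg cdhb
Hunk 2: at line 2 remove [bsqw,tqc,eboac] add [xeswr,grc] -> 13 lines: csax tceku xeswr grc wqc ilc wzuve ajni zuua nbvrq asvjs xcg cdhb
Hunk 3: at line 2 remove [grc,wqc,ilc] add [qmm,ovbb,uxape] -> 13 lines: csax tceku xeswr qmm ovbb uxape wzuve ajni zuua nbvrq asvjs xcg cdhb
Final line count: 13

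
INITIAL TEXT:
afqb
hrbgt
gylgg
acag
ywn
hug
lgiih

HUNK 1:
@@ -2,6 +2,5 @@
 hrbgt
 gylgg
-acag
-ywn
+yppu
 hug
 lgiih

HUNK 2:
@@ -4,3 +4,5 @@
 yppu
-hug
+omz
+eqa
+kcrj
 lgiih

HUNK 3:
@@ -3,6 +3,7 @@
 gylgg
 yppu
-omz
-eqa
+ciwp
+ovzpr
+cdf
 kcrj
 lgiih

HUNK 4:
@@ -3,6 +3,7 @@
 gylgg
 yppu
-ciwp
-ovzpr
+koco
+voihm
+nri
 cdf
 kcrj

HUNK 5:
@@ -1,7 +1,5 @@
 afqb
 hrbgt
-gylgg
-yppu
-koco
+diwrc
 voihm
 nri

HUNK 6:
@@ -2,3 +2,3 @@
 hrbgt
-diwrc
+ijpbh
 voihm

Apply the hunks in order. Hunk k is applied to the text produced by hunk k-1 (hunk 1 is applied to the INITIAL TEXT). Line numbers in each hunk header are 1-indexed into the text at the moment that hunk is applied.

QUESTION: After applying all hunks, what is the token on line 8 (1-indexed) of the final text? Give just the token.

Hunk 1: at line 2 remove [acag,ywn] add [yppu] -> 6 lines: afqb hrbgt gylgg yppu hug lgiih
Hunk 2: at line 4 remove [hug] add [omz,eqa,kcrj] -> 8 lines: afqb hrbgt gylgg yppu omz eqa kcrj lgiih
Hunk 3: at line 3 remove [omz,eqa] add [ciwp,ovzpr,cdf] -> 9 lines: afqb hrbgt gylgg yppu ciwp ovzpr cdf kcrj lgiih
Hunk 4: at line 3 remove [ciwp,ovzpr] add [koco,voihm,nri] -> 10 lines: afqb hrbgt gylgg yppu koco voihm nri cdf kcrj lgiih
Hunk 5: at line 1 remove [gylgg,yppu,koco] add [diwrc] -> 8 lines: afqb hrbgt diwrc voihm nri cdf kcrj lgiih
Hunk 6: at line 2 remove [diwrc] add [ijpbh] -> 8 lines: afqb hrbgt ijpbh voihm nri cdf kcrj lgiih
Final line 8: lgiih

Answer: lgiih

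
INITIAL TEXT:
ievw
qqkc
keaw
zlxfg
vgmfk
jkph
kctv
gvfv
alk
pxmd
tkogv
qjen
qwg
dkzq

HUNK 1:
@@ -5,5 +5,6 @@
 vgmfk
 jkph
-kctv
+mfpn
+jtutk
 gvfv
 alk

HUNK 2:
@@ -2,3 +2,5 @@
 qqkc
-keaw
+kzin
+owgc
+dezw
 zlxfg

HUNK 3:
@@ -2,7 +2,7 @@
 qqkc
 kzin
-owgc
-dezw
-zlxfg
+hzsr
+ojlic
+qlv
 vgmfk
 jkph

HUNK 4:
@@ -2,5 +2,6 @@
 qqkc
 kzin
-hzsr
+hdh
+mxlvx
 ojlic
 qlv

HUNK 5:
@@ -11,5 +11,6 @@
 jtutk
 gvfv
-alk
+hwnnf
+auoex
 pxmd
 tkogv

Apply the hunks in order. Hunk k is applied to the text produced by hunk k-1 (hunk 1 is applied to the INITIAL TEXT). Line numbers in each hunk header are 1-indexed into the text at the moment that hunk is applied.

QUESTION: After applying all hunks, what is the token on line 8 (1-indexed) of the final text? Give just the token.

Hunk 1: at line 5 remove [kctv] add [mfpn,jtutk] -> 15 lines: ievw qqkc keaw zlxfg vgmfk jkph mfpn jtutk gvfv alk pxmd tkogv qjen qwg dkzq
Hunk 2: at line 2 remove [keaw] add [kzin,owgc,dezw] -> 17 lines: ievw qqkc kzin owgc dezw zlxfg vgmfk jkph mfpn jtutk gvfv alk pxmd tkogv qjen qwg dkzq
Hunk 3: at line 2 remove [owgc,dezw,zlxfg] add [hzsr,ojlic,qlv] -> 17 lines: ievw qqkc kzin hzsr ojlic qlv vgmfk jkph mfpn jtutk gvfv alk pxmd tkogv qjen qwg dkzq
Hunk 4: at line 2 remove [hzsr] add [hdh,mxlvx] -> 18 lines: ievw qqkc kzin hdh mxlvx ojlic qlv vgmfk jkph mfpn jtutk gvfv alk pxmd tkogv qjen qwg dkzq
Hunk 5: at line 11 remove [alk] add [hwnnf,auoex] -> 19 lines: ievw qqkc kzin hdh mxlvx ojlic qlv vgmfk jkph mfpn jtutk gvfv hwnnf auoex pxmd tkogv qjen qwg dkzq
Final line 8: vgmfk

Answer: vgmfk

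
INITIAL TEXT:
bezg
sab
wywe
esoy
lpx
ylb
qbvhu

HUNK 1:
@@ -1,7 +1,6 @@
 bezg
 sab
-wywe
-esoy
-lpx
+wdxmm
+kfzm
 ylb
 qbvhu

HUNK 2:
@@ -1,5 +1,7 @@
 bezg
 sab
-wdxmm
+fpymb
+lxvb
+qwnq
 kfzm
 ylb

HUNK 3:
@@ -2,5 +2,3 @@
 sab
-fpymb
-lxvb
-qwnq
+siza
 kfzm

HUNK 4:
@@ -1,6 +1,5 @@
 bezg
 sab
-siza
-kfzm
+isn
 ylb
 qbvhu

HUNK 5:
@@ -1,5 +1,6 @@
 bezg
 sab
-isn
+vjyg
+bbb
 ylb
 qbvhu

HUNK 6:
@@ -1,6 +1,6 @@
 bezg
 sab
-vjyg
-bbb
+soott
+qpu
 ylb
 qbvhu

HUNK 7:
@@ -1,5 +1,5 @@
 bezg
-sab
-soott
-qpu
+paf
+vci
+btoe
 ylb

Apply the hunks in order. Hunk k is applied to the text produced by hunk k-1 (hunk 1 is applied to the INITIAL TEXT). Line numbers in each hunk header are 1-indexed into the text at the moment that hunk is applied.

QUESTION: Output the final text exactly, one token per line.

Answer: bezg
paf
vci
btoe
ylb
qbvhu

Derivation:
Hunk 1: at line 1 remove [wywe,esoy,lpx] add [wdxmm,kfzm] -> 6 lines: bezg sab wdxmm kfzm ylb qbvhu
Hunk 2: at line 1 remove [wdxmm] add [fpymb,lxvb,qwnq] -> 8 lines: bezg sab fpymb lxvb qwnq kfzm ylb qbvhu
Hunk 3: at line 2 remove [fpymb,lxvb,qwnq] add [siza] -> 6 lines: bezg sab siza kfzm ylb qbvhu
Hunk 4: at line 1 remove [siza,kfzm] add [isn] -> 5 lines: bezg sab isn ylb qbvhu
Hunk 5: at line 1 remove [isn] add [vjyg,bbb] -> 6 lines: bezg sab vjyg bbb ylb qbvhu
Hunk 6: at line 1 remove [vjyg,bbb] add [soott,qpu] -> 6 lines: bezg sab soott qpu ylb qbvhu
Hunk 7: at line 1 remove [sab,soott,qpu] add [paf,vci,btoe] -> 6 lines: bezg paf vci btoe ylb qbvhu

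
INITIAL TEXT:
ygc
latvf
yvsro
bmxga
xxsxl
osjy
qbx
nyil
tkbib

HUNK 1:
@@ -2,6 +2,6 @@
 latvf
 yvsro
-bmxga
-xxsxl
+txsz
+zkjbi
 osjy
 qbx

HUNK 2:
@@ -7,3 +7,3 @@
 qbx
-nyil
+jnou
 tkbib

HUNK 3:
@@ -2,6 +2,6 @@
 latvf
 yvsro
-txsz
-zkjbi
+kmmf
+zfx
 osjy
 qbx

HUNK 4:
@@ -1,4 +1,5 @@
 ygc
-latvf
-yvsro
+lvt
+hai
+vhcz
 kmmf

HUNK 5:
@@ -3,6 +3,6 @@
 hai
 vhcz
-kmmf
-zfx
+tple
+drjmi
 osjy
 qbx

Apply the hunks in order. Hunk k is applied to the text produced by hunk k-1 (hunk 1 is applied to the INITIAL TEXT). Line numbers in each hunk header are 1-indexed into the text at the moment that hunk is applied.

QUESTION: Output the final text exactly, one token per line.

Hunk 1: at line 2 remove [bmxga,xxsxl] add [txsz,zkjbi] -> 9 lines: ygc latvf yvsro txsz zkjbi osjy qbx nyil tkbib
Hunk 2: at line 7 remove [nyil] add [jnou] -> 9 lines: ygc latvf yvsro txsz zkjbi osjy qbx jnou tkbib
Hunk 3: at line 2 remove [txsz,zkjbi] add [kmmf,zfx] -> 9 lines: ygc latvf yvsro kmmf zfx osjy qbx jnou tkbib
Hunk 4: at line 1 remove [latvf,yvsro] add [lvt,hai,vhcz] -> 10 lines: ygc lvt hai vhcz kmmf zfx osjy qbx jnou tkbib
Hunk 5: at line 3 remove [kmmf,zfx] add [tple,drjmi] -> 10 lines: ygc lvt hai vhcz tple drjmi osjy qbx jnou tkbib

Answer: ygc
lvt
hai
vhcz
tple
drjmi
osjy
qbx
jnou
tkbib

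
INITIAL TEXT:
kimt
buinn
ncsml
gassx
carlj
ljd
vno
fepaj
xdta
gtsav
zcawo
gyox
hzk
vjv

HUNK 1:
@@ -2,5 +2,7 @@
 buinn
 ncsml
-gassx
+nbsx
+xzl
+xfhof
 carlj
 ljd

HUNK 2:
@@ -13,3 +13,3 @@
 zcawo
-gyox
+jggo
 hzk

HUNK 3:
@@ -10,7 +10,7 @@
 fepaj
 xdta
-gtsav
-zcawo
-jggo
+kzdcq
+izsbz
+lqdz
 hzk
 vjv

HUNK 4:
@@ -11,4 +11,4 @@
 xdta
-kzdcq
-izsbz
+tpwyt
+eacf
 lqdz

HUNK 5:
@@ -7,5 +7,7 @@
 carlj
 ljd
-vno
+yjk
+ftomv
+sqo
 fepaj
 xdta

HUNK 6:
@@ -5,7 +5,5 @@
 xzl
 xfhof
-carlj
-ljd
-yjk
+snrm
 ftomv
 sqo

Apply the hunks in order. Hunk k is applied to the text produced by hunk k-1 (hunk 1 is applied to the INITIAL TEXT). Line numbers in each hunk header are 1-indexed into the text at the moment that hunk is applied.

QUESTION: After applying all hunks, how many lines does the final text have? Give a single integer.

Hunk 1: at line 2 remove [gassx] add [nbsx,xzl,xfhof] -> 16 lines: kimt buinn ncsml nbsx xzl xfhof carlj ljd vno fepaj xdta gtsav zcawo gyox hzk vjv
Hunk 2: at line 13 remove [gyox] add [jggo] -> 16 lines: kimt buinn ncsml nbsx xzl xfhof carlj ljd vno fepaj xdta gtsav zcawo jggo hzk vjv
Hunk 3: at line 10 remove [gtsav,zcawo,jggo] add [kzdcq,izsbz,lqdz] -> 16 lines: kimt buinn ncsml nbsx xzl xfhof carlj ljd vno fepaj xdta kzdcq izsbz lqdz hzk vjv
Hunk 4: at line 11 remove [kzdcq,izsbz] add [tpwyt,eacf] -> 16 lines: kimt buinn ncsml nbsx xzl xfhof carlj ljd vno fepaj xdta tpwyt eacf lqdz hzk vjv
Hunk 5: at line 7 remove [vno] add [yjk,ftomv,sqo] -> 18 lines: kimt buinn ncsml nbsx xzl xfhof carlj ljd yjk ftomv sqo fepaj xdta tpwyt eacf lqdz hzk vjv
Hunk 6: at line 5 remove [carlj,ljd,yjk] add [snrm] -> 16 lines: kimt buinn ncsml nbsx xzl xfhof snrm ftomv sqo fepaj xdta tpwyt eacf lqdz hzk vjv
Final line count: 16

Answer: 16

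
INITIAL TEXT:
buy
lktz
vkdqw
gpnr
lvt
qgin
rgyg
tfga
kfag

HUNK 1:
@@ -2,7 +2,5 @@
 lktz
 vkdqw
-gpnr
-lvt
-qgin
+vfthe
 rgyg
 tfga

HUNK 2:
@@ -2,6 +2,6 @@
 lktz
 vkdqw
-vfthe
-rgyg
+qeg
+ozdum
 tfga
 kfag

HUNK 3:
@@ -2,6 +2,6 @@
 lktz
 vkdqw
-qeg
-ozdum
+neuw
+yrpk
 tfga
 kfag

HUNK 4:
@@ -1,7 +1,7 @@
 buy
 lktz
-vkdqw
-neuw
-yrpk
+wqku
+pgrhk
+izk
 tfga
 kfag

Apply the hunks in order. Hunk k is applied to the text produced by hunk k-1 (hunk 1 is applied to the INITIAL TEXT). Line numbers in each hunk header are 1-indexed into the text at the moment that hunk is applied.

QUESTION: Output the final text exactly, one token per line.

Hunk 1: at line 2 remove [gpnr,lvt,qgin] add [vfthe] -> 7 lines: buy lktz vkdqw vfthe rgyg tfga kfag
Hunk 2: at line 2 remove [vfthe,rgyg] add [qeg,ozdum] -> 7 lines: buy lktz vkdqw qeg ozdum tfga kfag
Hunk 3: at line 2 remove [qeg,ozdum] add [neuw,yrpk] -> 7 lines: buy lktz vkdqw neuw yrpk tfga kfag
Hunk 4: at line 1 remove [vkdqw,neuw,yrpk] add [wqku,pgrhk,izk] -> 7 lines: buy lktz wqku pgrhk izk tfga kfag

Answer: buy
lktz
wqku
pgrhk
izk
tfga
kfag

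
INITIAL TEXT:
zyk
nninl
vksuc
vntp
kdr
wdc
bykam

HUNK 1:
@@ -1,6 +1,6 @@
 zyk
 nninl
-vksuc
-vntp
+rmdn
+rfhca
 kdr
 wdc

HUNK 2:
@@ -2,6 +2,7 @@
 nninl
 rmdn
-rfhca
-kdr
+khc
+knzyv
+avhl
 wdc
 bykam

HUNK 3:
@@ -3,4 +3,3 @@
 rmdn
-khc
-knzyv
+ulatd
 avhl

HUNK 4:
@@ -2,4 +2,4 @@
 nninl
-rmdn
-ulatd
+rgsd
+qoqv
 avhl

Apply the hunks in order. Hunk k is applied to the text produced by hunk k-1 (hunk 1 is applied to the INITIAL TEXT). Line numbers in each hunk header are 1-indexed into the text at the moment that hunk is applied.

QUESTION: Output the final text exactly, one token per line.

Answer: zyk
nninl
rgsd
qoqv
avhl
wdc
bykam

Derivation:
Hunk 1: at line 1 remove [vksuc,vntp] add [rmdn,rfhca] -> 7 lines: zyk nninl rmdn rfhca kdr wdc bykam
Hunk 2: at line 2 remove [rfhca,kdr] add [khc,knzyv,avhl] -> 8 lines: zyk nninl rmdn khc knzyv avhl wdc bykam
Hunk 3: at line 3 remove [khc,knzyv] add [ulatd] -> 7 lines: zyk nninl rmdn ulatd avhl wdc bykam
Hunk 4: at line 2 remove [rmdn,ulatd] add [rgsd,qoqv] -> 7 lines: zyk nninl rgsd qoqv avhl wdc bykam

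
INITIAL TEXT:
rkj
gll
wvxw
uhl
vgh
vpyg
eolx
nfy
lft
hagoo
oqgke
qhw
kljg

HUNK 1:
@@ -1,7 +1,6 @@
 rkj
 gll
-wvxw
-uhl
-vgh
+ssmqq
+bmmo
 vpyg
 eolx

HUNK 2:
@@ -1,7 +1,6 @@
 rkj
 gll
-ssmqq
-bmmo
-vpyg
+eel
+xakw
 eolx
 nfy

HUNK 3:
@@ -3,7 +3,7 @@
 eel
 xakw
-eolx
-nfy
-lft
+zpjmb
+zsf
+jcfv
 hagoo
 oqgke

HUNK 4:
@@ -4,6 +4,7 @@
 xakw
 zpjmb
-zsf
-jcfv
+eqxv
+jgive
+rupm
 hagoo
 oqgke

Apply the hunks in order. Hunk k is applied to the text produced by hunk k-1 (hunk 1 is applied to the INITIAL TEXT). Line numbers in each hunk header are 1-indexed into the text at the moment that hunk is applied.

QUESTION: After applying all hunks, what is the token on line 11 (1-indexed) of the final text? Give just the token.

Answer: qhw

Derivation:
Hunk 1: at line 1 remove [wvxw,uhl,vgh] add [ssmqq,bmmo] -> 12 lines: rkj gll ssmqq bmmo vpyg eolx nfy lft hagoo oqgke qhw kljg
Hunk 2: at line 1 remove [ssmqq,bmmo,vpyg] add [eel,xakw] -> 11 lines: rkj gll eel xakw eolx nfy lft hagoo oqgke qhw kljg
Hunk 3: at line 3 remove [eolx,nfy,lft] add [zpjmb,zsf,jcfv] -> 11 lines: rkj gll eel xakw zpjmb zsf jcfv hagoo oqgke qhw kljg
Hunk 4: at line 4 remove [zsf,jcfv] add [eqxv,jgive,rupm] -> 12 lines: rkj gll eel xakw zpjmb eqxv jgive rupm hagoo oqgke qhw kljg
Final line 11: qhw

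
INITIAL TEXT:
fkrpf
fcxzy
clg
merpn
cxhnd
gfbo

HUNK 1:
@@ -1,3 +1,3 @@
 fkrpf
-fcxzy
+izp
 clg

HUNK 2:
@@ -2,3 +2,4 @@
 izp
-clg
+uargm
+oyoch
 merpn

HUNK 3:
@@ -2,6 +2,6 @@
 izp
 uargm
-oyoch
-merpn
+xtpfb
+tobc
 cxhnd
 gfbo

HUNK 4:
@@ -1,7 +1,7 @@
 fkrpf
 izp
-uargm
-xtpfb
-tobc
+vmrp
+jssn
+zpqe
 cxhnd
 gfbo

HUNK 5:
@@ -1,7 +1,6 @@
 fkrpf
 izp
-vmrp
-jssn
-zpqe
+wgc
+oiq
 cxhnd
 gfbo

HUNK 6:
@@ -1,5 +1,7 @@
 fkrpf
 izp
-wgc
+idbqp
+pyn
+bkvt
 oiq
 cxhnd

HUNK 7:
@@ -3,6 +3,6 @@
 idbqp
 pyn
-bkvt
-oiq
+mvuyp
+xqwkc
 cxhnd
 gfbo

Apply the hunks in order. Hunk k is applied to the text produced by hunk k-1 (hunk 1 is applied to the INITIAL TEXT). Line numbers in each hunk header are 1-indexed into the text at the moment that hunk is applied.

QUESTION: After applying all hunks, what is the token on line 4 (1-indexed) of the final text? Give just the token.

Answer: pyn

Derivation:
Hunk 1: at line 1 remove [fcxzy] add [izp] -> 6 lines: fkrpf izp clg merpn cxhnd gfbo
Hunk 2: at line 2 remove [clg] add [uargm,oyoch] -> 7 lines: fkrpf izp uargm oyoch merpn cxhnd gfbo
Hunk 3: at line 2 remove [oyoch,merpn] add [xtpfb,tobc] -> 7 lines: fkrpf izp uargm xtpfb tobc cxhnd gfbo
Hunk 4: at line 1 remove [uargm,xtpfb,tobc] add [vmrp,jssn,zpqe] -> 7 lines: fkrpf izp vmrp jssn zpqe cxhnd gfbo
Hunk 5: at line 1 remove [vmrp,jssn,zpqe] add [wgc,oiq] -> 6 lines: fkrpf izp wgc oiq cxhnd gfbo
Hunk 6: at line 1 remove [wgc] add [idbqp,pyn,bkvt] -> 8 lines: fkrpf izp idbqp pyn bkvt oiq cxhnd gfbo
Hunk 7: at line 3 remove [bkvt,oiq] add [mvuyp,xqwkc] -> 8 lines: fkrpf izp idbqp pyn mvuyp xqwkc cxhnd gfbo
Final line 4: pyn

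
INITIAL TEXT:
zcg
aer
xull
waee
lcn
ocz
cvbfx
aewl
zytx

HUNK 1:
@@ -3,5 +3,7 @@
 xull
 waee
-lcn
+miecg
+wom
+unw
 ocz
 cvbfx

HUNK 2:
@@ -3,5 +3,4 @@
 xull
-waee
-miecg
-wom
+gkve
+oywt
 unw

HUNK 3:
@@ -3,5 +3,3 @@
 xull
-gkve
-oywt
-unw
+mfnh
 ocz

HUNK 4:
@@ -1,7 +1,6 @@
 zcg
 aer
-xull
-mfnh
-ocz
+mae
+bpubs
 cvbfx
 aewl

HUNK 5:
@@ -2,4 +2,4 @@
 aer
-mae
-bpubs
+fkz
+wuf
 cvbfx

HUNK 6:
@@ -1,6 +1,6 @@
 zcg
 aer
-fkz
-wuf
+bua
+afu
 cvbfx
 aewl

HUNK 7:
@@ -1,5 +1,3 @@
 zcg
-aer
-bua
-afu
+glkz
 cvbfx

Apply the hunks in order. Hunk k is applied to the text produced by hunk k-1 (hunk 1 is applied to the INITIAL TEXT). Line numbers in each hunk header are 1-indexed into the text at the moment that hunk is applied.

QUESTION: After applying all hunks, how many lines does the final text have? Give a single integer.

Answer: 5

Derivation:
Hunk 1: at line 3 remove [lcn] add [miecg,wom,unw] -> 11 lines: zcg aer xull waee miecg wom unw ocz cvbfx aewl zytx
Hunk 2: at line 3 remove [waee,miecg,wom] add [gkve,oywt] -> 10 lines: zcg aer xull gkve oywt unw ocz cvbfx aewl zytx
Hunk 3: at line 3 remove [gkve,oywt,unw] add [mfnh] -> 8 lines: zcg aer xull mfnh ocz cvbfx aewl zytx
Hunk 4: at line 1 remove [xull,mfnh,ocz] add [mae,bpubs] -> 7 lines: zcg aer mae bpubs cvbfx aewl zytx
Hunk 5: at line 2 remove [mae,bpubs] add [fkz,wuf] -> 7 lines: zcg aer fkz wuf cvbfx aewl zytx
Hunk 6: at line 1 remove [fkz,wuf] add [bua,afu] -> 7 lines: zcg aer bua afu cvbfx aewl zytx
Hunk 7: at line 1 remove [aer,bua,afu] add [glkz] -> 5 lines: zcg glkz cvbfx aewl zytx
Final line count: 5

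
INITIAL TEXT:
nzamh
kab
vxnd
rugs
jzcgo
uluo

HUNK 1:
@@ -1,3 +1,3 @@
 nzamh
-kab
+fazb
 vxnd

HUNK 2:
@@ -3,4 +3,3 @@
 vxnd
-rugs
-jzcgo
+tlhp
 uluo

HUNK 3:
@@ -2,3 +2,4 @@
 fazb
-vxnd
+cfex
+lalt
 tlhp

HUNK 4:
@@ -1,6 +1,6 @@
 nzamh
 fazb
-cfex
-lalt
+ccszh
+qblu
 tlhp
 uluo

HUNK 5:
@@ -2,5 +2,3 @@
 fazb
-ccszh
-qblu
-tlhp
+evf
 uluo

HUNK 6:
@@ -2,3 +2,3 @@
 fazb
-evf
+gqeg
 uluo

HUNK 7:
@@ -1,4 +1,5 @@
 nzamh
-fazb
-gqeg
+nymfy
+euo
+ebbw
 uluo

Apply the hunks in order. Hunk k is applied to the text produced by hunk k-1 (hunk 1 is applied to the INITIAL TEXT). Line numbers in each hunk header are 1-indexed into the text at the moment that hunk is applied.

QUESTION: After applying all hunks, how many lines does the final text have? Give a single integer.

Answer: 5

Derivation:
Hunk 1: at line 1 remove [kab] add [fazb] -> 6 lines: nzamh fazb vxnd rugs jzcgo uluo
Hunk 2: at line 3 remove [rugs,jzcgo] add [tlhp] -> 5 lines: nzamh fazb vxnd tlhp uluo
Hunk 3: at line 2 remove [vxnd] add [cfex,lalt] -> 6 lines: nzamh fazb cfex lalt tlhp uluo
Hunk 4: at line 1 remove [cfex,lalt] add [ccszh,qblu] -> 6 lines: nzamh fazb ccszh qblu tlhp uluo
Hunk 5: at line 2 remove [ccszh,qblu,tlhp] add [evf] -> 4 lines: nzamh fazb evf uluo
Hunk 6: at line 2 remove [evf] add [gqeg] -> 4 lines: nzamh fazb gqeg uluo
Hunk 7: at line 1 remove [fazb,gqeg] add [nymfy,euo,ebbw] -> 5 lines: nzamh nymfy euo ebbw uluo
Final line count: 5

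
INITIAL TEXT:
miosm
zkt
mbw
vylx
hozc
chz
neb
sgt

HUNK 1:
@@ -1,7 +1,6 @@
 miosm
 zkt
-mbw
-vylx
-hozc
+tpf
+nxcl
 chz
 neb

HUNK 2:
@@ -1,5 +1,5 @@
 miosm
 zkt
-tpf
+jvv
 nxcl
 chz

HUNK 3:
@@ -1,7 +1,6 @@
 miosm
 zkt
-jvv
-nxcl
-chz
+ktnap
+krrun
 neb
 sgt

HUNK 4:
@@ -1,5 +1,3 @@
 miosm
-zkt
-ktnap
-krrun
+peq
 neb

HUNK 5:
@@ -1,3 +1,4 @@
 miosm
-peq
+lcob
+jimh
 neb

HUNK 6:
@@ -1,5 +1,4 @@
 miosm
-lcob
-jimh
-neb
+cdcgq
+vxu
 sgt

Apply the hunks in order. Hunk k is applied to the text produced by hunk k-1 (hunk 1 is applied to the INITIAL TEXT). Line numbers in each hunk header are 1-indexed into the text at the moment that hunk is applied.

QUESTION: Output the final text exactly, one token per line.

Answer: miosm
cdcgq
vxu
sgt

Derivation:
Hunk 1: at line 1 remove [mbw,vylx,hozc] add [tpf,nxcl] -> 7 lines: miosm zkt tpf nxcl chz neb sgt
Hunk 2: at line 1 remove [tpf] add [jvv] -> 7 lines: miosm zkt jvv nxcl chz neb sgt
Hunk 3: at line 1 remove [jvv,nxcl,chz] add [ktnap,krrun] -> 6 lines: miosm zkt ktnap krrun neb sgt
Hunk 4: at line 1 remove [zkt,ktnap,krrun] add [peq] -> 4 lines: miosm peq neb sgt
Hunk 5: at line 1 remove [peq] add [lcob,jimh] -> 5 lines: miosm lcob jimh neb sgt
Hunk 6: at line 1 remove [lcob,jimh,neb] add [cdcgq,vxu] -> 4 lines: miosm cdcgq vxu sgt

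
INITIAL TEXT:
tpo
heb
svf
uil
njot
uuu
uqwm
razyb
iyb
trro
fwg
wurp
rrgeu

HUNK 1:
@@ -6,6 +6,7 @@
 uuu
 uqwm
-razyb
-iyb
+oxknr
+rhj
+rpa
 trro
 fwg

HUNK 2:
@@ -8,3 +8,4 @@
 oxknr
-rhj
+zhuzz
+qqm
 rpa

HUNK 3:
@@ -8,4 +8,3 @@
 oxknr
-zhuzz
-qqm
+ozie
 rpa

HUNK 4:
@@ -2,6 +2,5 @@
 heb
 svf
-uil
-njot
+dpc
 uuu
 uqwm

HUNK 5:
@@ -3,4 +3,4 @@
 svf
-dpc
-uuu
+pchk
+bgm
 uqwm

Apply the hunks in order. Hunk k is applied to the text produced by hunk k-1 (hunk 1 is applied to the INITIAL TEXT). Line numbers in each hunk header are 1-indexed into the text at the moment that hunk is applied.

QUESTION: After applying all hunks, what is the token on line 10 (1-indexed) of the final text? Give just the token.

Answer: trro

Derivation:
Hunk 1: at line 6 remove [razyb,iyb] add [oxknr,rhj,rpa] -> 14 lines: tpo heb svf uil njot uuu uqwm oxknr rhj rpa trro fwg wurp rrgeu
Hunk 2: at line 8 remove [rhj] add [zhuzz,qqm] -> 15 lines: tpo heb svf uil njot uuu uqwm oxknr zhuzz qqm rpa trro fwg wurp rrgeu
Hunk 3: at line 8 remove [zhuzz,qqm] add [ozie] -> 14 lines: tpo heb svf uil njot uuu uqwm oxknr ozie rpa trro fwg wurp rrgeu
Hunk 4: at line 2 remove [uil,njot] add [dpc] -> 13 lines: tpo heb svf dpc uuu uqwm oxknr ozie rpa trro fwg wurp rrgeu
Hunk 5: at line 3 remove [dpc,uuu] add [pchk,bgm] -> 13 lines: tpo heb svf pchk bgm uqwm oxknr ozie rpa trro fwg wurp rrgeu
Final line 10: trro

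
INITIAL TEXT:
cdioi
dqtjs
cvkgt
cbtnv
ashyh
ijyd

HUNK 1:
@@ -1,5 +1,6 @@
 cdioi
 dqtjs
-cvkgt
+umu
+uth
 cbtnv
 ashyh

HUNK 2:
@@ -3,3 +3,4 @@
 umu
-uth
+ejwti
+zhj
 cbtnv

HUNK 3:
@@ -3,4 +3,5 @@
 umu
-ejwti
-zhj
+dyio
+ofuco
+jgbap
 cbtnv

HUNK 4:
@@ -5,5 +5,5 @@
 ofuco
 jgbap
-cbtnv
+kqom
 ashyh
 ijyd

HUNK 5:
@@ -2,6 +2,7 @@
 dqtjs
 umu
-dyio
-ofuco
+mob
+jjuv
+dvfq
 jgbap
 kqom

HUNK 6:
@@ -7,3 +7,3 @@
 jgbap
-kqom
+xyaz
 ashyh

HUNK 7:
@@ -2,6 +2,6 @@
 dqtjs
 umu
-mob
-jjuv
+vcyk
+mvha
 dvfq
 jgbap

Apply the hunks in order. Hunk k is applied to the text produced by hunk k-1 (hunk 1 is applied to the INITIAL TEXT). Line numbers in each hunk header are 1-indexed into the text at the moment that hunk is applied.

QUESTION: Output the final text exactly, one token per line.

Answer: cdioi
dqtjs
umu
vcyk
mvha
dvfq
jgbap
xyaz
ashyh
ijyd

Derivation:
Hunk 1: at line 1 remove [cvkgt] add [umu,uth] -> 7 lines: cdioi dqtjs umu uth cbtnv ashyh ijyd
Hunk 2: at line 3 remove [uth] add [ejwti,zhj] -> 8 lines: cdioi dqtjs umu ejwti zhj cbtnv ashyh ijyd
Hunk 3: at line 3 remove [ejwti,zhj] add [dyio,ofuco,jgbap] -> 9 lines: cdioi dqtjs umu dyio ofuco jgbap cbtnv ashyh ijyd
Hunk 4: at line 5 remove [cbtnv] add [kqom] -> 9 lines: cdioi dqtjs umu dyio ofuco jgbap kqom ashyh ijyd
Hunk 5: at line 2 remove [dyio,ofuco] add [mob,jjuv,dvfq] -> 10 lines: cdioi dqtjs umu mob jjuv dvfq jgbap kqom ashyh ijyd
Hunk 6: at line 7 remove [kqom] add [xyaz] -> 10 lines: cdioi dqtjs umu mob jjuv dvfq jgbap xyaz ashyh ijyd
Hunk 7: at line 2 remove [mob,jjuv] add [vcyk,mvha] -> 10 lines: cdioi dqtjs umu vcyk mvha dvfq jgbap xyaz ashyh ijyd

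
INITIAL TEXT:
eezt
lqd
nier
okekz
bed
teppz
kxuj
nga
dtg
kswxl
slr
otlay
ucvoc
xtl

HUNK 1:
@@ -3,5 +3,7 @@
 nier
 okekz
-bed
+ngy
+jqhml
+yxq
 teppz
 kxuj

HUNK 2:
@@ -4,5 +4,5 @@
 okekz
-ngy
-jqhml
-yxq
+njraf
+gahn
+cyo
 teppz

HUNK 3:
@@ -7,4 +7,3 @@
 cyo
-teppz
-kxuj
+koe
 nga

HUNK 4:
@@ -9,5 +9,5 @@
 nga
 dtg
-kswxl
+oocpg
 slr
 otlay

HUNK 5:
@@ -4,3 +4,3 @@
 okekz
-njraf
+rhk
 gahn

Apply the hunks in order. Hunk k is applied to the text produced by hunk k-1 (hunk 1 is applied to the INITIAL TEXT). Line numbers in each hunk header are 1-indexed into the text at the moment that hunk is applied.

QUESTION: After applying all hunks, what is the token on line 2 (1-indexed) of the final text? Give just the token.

Hunk 1: at line 3 remove [bed] add [ngy,jqhml,yxq] -> 16 lines: eezt lqd nier okekz ngy jqhml yxq teppz kxuj nga dtg kswxl slr otlay ucvoc xtl
Hunk 2: at line 4 remove [ngy,jqhml,yxq] add [njraf,gahn,cyo] -> 16 lines: eezt lqd nier okekz njraf gahn cyo teppz kxuj nga dtg kswxl slr otlay ucvoc xtl
Hunk 3: at line 7 remove [teppz,kxuj] add [koe] -> 15 lines: eezt lqd nier okekz njraf gahn cyo koe nga dtg kswxl slr otlay ucvoc xtl
Hunk 4: at line 9 remove [kswxl] add [oocpg] -> 15 lines: eezt lqd nier okekz njraf gahn cyo koe nga dtg oocpg slr otlay ucvoc xtl
Hunk 5: at line 4 remove [njraf] add [rhk] -> 15 lines: eezt lqd nier okekz rhk gahn cyo koe nga dtg oocpg slr otlay ucvoc xtl
Final line 2: lqd

Answer: lqd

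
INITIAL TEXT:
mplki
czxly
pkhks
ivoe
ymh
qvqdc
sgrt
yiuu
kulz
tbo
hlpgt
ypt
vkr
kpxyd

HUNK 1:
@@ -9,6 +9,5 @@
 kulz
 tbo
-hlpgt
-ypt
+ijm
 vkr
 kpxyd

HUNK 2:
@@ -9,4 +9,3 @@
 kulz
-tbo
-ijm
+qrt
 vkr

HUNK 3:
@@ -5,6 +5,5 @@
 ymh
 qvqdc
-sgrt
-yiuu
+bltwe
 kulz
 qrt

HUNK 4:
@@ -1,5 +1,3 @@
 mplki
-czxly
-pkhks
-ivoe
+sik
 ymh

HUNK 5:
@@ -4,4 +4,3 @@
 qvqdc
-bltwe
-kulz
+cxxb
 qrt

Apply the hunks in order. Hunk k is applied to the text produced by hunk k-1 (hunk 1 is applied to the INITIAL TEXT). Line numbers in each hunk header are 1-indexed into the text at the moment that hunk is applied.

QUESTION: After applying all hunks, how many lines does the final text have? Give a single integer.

Hunk 1: at line 9 remove [hlpgt,ypt] add [ijm] -> 13 lines: mplki czxly pkhks ivoe ymh qvqdc sgrt yiuu kulz tbo ijm vkr kpxyd
Hunk 2: at line 9 remove [tbo,ijm] add [qrt] -> 12 lines: mplki czxly pkhks ivoe ymh qvqdc sgrt yiuu kulz qrt vkr kpxyd
Hunk 3: at line 5 remove [sgrt,yiuu] add [bltwe] -> 11 lines: mplki czxly pkhks ivoe ymh qvqdc bltwe kulz qrt vkr kpxyd
Hunk 4: at line 1 remove [czxly,pkhks,ivoe] add [sik] -> 9 lines: mplki sik ymh qvqdc bltwe kulz qrt vkr kpxyd
Hunk 5: at line 4 remove [bltwe,kulz] add [cxxb] -> 8 lines: mplki sik ymh qvqdc cxxb qrt vkr kpxyd
Final line count: 8

Answer: 8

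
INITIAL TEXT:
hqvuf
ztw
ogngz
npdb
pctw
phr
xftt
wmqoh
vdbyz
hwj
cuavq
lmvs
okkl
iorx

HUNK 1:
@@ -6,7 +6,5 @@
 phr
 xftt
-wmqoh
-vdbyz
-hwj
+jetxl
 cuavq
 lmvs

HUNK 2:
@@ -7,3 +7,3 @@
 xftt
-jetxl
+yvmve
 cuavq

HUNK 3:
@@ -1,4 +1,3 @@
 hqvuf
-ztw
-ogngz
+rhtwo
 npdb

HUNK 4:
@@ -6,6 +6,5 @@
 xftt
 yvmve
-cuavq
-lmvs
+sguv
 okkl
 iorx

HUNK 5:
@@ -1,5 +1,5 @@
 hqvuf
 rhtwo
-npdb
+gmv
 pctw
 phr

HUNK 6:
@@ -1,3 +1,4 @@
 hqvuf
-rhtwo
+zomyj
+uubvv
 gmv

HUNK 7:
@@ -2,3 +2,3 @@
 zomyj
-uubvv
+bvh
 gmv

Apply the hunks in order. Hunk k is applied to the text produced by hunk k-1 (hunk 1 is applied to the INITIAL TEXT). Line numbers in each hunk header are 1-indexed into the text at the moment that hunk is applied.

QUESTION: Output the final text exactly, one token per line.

Answer: hqvuf
zomyj
bvh
gmv
pctw
phr
xftt
yvmve
sguv
okkl
iorx

Derivation:
Hunk 1: at line 6 remove [wmqoh,vdbyz,hwj] add [jetxl] -> 12 lines: hqvuf ztw ogngz npdb pctw phr xftt jetxl cuavq lmvs okkl iorx
Hunk 2: at line 7 remove [jetxl] add [yvmve] -> 12 lines: hqvuf ztw ogngz npdb pctw phr xftt yvmve cuavq lmvs okkl iorx
Hunk 3: at line 1 remove [ztw,ogngz] add [rhtwo] -> 11 lines: hqvuf rhtwo npdb pctw phr xftt yvmve cuavq lmvs okkl iorx
Hunk 4: at line 6 remove [cuavq,lmvs] add [sguv] -> 10 lines: hqvuf rhtwo npdb pctw phr xftt yvmve sguv okkl iorx
Hunk 5: at line 1 remove [npdb] add [gmv] -> 10 lines: hqvuf rhtwo gmv pctw phr xftt yvmve sguv okkl iorx
Hunk 6: at line 1 remove [rhtwo] add [zomyj,uubvv] -> 11 lines: hqvuf zomyj uubvv gmv pctw phr xftt yvmve sguv okkl iorx
Hunk 7: at line 2 remove [uubvv] add [bvh] -> 11 lines: hqvuf zomyj bvh gmv pctw phr xftt yvmve sguv okkl iorx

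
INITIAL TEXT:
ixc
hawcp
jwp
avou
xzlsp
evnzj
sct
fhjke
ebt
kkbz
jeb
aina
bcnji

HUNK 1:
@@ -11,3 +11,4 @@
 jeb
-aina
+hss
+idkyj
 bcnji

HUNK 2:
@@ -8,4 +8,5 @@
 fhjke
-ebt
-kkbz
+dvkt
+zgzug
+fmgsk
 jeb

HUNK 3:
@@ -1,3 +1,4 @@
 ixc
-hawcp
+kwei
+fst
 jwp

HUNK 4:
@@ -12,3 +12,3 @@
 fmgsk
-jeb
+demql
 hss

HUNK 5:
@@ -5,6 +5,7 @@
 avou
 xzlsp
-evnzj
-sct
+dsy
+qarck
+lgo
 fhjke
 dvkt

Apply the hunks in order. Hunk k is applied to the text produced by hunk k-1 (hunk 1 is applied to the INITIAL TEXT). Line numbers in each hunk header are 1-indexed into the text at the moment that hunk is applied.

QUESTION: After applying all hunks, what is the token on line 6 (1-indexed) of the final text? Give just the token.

Hunk 1: at line 11 remove [aina] add [hss,idkyj] -> 14 lines: ixc hawcp jwp avou xzlsp evnzj sct fhjke ebt kkbz jeb hss idkyj bcnji
Hunk 2: at line 8 remove [ebt,kkbz] add [dvkt,zgzug,fmgsk] -> 15 lines: ixc hawcp jwp avou xzlsp evnzj sct fhjke dvkt zgzug fmgsk jeb hss idkyj bcnji
Hunk 3: at line 1 remove [hawcp] add [kwei,fst] -> 16 lines: ixc kwei fst jwp avou xzlsp evnzj sct fhjke dvkt zgzug fmgsk jeb hss idkyj bcnji
Hunk 4: at line 12 remove [jeb] add [demql] -> 16 lines: ixc kwei fst jwp avou xzlsp evnzj sct fhjke dvkt zgzug fmgsk demql hss idkyj bcnji
Hunk 5: at line 5 remove [evnzj,sct] add [dsy,qarck,lgo] -> 17 lines: ixc kwei fst jwp avou xzlsp dsy qarck lgo fhjke dvkt zgzug fmgsk demql hss idkyj bcnji
Final line 6: xzlsp

Answer: xzlsp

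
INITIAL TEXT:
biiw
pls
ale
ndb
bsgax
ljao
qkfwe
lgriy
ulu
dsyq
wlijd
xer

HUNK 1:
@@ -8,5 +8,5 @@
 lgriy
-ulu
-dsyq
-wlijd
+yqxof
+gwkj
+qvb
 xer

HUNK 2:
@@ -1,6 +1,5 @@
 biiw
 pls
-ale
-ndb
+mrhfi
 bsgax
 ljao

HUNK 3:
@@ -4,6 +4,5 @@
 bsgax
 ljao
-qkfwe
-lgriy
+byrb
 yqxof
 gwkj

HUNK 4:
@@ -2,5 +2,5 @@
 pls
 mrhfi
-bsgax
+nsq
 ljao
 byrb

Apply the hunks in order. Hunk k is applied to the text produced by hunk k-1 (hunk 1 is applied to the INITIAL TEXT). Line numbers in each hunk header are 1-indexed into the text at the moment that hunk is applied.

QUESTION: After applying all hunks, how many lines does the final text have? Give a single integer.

Hunk 1: at line 8 remove [ulu,dsyq,wlijd] add [yqxof,gwkj,qvb] -> 12 lines: biiw pls ale ndb bsgax ljao qkfwe lgriy yqxof gwkj qvb xer
Hunk 2: at line 1 remove [ale,ndb] add [mrhfi] -> 11 lines: biiw pls mrhfi bsgax ljao qkfwe lgriy yqxof gwkj qvb xer
Hunk 3: at line 4 remove [qkfwe,lgriy] add [byrb] -> 10 lines: biiw pls mrhfi bsgax ljao byrb yqxof gwkj qvb xer
Hunk 4: at line 2 remove [bsgax] add [nsq] -> 10 lines: biiw pls mrhfi nsq ljao byrb yqxof gwkj qvb xer
Final line count: 10

Answer: 10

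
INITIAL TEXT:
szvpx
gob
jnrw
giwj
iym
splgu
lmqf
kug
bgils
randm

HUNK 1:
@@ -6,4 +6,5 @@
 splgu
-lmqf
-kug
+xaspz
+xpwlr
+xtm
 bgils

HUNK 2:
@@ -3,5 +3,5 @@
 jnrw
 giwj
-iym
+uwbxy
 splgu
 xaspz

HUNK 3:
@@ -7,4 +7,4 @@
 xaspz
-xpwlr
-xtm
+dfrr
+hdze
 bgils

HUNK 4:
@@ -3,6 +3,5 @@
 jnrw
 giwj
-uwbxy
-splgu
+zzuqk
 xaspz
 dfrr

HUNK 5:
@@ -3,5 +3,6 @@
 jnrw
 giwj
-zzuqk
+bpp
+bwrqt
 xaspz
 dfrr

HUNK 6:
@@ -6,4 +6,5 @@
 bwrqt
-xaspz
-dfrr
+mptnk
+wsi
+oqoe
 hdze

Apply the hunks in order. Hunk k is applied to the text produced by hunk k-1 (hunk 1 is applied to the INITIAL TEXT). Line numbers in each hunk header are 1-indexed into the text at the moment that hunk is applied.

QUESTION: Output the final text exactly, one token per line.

Hunk 1: at line 6 remove [lmqf,kug] add [xaspz,xpwlr,xtm] -> 11 lines: szvpx gob jnrw giwj iym splgu xaspz xpwlr xtm bgils randm
Hunk 2: at line 3 remove [iym] add [uwbxy] -> 11 lines: szvpx gob jnrw giwj uwbxy splgu xaspz xpwlr xtm bgils randm
Hunk 3: at line 7 remove [xpwlr,xtm] add [dfrr,hdze] -> 11 lines: szvpx gob jnrw giwj uwbxy splgu xaspz dfrr hdze bgils randm
Hunk 4: at line 3 remove [uwbxy,splgu] add [zzuqk] -> 10 lines: szvpx gob jnrw giwj zzuqk xaspz dfrr hdze bgils randm
Hunk 5: at line 3 remove [zzuqk] add [bpp,bwrqt] -> 11 lines: szvpx gob jnrw giwj bpp bwrqt xaspz dfrr hdze bgils randm
Hunk 6: at line 6 remove [xaspz,dfrr] add [mptnk,wsi,oqoe] -> 12 lines: szvpx gob jnrw giwj bpp bwrqt mptnk wsi oqoe hdze bgils randm

Answer: szvpx
gob
jnrw
giwj
bpp
bwrqt
mptnk
wsi
oqoe
hdze
bgils
randm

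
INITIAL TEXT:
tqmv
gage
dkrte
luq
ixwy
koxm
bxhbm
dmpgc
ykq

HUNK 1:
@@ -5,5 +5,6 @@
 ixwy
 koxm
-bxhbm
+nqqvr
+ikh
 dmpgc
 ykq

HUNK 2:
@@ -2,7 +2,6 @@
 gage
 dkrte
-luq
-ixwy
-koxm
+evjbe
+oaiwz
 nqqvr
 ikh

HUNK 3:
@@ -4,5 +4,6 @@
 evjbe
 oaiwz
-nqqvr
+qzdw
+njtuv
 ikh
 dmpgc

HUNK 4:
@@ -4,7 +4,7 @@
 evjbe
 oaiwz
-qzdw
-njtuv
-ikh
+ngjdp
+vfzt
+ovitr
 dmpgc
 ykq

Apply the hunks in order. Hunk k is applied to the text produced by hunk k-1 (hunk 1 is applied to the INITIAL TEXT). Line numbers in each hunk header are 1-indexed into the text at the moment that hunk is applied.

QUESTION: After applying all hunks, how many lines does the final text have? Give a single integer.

Hunk 1: at line 5 remove [bxhbm] add [nqqvr,ikh] -> 10 lines: tqmv gage dkrte luq ixwy koxm nqqvr ikh dmpgc ykq
Hunk 2: at line 2 remove [luq,ixwy,koxm] add [evjbe,oaiwz] -> 9 lines: tqmv gage dkrte evjbe oaiwz nqqvr ikh dmpgc ykq
Hunk 3: at line 4 remove [nqqvr] add [qzdw,njtuv] -> 10 lines: tqmv gage dkrte evjbe oaiwz qzdw njtuv ikh dmpgc ykq
Hunk 4: at line 4 remove [qzdw,njtuv,ikh] add [ngjdp,vfzt,ovitr] -> 10 lines: tqmv gage dkrte evjbe oaiwz ngjdp vfzt ovitr dmpgc ykq
Final line count: 10

Answer: 10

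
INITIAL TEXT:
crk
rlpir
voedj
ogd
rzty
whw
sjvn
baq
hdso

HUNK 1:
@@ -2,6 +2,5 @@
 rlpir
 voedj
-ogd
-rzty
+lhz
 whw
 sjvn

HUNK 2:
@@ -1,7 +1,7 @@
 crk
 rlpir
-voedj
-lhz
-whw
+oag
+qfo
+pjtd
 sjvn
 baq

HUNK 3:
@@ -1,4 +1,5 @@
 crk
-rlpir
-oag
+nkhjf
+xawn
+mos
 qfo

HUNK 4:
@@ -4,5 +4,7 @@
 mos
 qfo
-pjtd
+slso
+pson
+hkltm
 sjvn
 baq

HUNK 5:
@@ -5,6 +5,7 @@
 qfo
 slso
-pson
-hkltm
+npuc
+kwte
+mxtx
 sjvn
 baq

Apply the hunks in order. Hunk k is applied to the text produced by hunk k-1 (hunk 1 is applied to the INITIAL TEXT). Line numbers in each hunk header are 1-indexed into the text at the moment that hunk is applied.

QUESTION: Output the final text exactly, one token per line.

Hunk 1: at line 2 remove [ogd,rzty] add [lhz] -> 8 lines: crk rlpir voedj lhz whw sjvn baq hdso
Hunk 2: at line 1 remove [voedj,lhz,whw] add [oag,qfo,pjtd] -> 8 lines: crk rlpir oag qfo pjtd sjvn baq hdso
Hunk 3: at line 1 remove [rlpir,oag] add [nkhjf,xawn,mos] -> 9 lines: crk nkhjf xawn mos qfo pjtd sjvn baq hdso
Hunk 4: at line 4 remove [pjtd] add [slso,pson,hkltm] -> 11 lines: crk nkhjf xawn mos qfo slso pson hkltm sjvn baq hdso
Hunk 5: at line 5 remove [pson,hkltm] add [npuc,kwte,mxtx] -> 12 lines: crk nkhjf xawn mos qfo slso npuc kwte mxtx sjvn baq hdso

Answer: crk
nkhjf
xawn
mos
qfo
slso
npuc
kwte
mxtx
sjvn
baq
hdso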